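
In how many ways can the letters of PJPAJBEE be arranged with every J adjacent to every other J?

Treat the 2 copies of J as a single block. The multiset to arrange is then {JJ, A, B, E, E, P, P}, 7 items in all.
That gives (7)!/(2!·2!) = 1260 arrangements.

1260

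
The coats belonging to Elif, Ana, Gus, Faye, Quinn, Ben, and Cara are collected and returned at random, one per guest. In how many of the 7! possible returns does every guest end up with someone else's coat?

This is the derangement count D_7: permutations of 7 items with no fixed point.
By inclusion–exclusion this is Σ_{j=0}^{7} (−1)^j C(7,j)·(7−j)!.
Computing: 5040 − 5040 + 2520 − 840 + 210 − 42 + 7 − 1 = 1854.

1854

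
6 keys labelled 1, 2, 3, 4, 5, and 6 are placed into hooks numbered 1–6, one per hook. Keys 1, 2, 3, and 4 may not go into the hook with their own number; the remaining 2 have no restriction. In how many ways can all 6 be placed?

Let Aᵢ (for 1 ≤ i ≤ 4) be the placements that put key i in its forbidden hook. Any j of these fix j positions, leaving (6−j)! ways to fill the rest, and there are C(4,j) ways to pick which j.
By inclusion–exclusion, the number of valid placements is Σ_{j=0}^{4} (−1)^j C(4,j)·(6−j)!.
Computing: 720 − 480 + 144 − 24 + 2 = 362.

362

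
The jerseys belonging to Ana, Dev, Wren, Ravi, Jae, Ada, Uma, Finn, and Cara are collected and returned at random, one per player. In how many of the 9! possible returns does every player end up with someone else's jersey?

133496

This is the derangement count D_9: permutations of 9 items with no fixed point.
By inclusion–exclusion this is Σ_{j=0}^{9} (−1)^j C(9,j)·(9−j)!.
Computing: 362880 − 362880 + 181440 − 60480 + 15120 − 3024 + 504 − 72 + 9 − 1 = 133496.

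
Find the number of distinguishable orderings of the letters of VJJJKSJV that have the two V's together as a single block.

Treat the 2 copies of V as a single block. The multiset to arrange is then {VV, J, J, J, J, K, S}, 7 items in all.
That gives (7)!/(4!) = 210 arrangements.

210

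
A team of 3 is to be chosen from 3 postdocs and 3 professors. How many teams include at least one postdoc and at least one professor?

Unrestricted: C(6,3) = 20 ways to pick any 3 of the 6.
Selections missing a whole group: no postdocs → C(3,3) = 1; no professors → C(3,3) = 1.
Both groups omitted at once is impossible, so 20 − 2 = 18.

18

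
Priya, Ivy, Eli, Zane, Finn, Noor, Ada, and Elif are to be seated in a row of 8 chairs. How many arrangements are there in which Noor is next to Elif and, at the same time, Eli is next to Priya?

Treat {Noor,Elif} as one block (2 orders) and {Eli,Priya} as another (2 orders).
That leaves 6 units to arrange: 2 × 2 × 6! = 4 × 720 = 2880.

2880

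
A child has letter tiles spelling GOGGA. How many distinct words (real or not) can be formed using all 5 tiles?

GOGGA has 5 letters with G appearing 3 times.
Dividing 5! = 120 by 3! = 6 for the repeated letters gives 20.

20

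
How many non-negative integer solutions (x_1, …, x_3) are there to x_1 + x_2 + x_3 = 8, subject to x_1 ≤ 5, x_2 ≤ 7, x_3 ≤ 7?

Ignoring the caps, the number of non-negative solutions to x_1+…+x_3 = 8 is C(10,2) = 45.
Subtract solutions that violate a single cap (substitute x_i' = x_i − (cap_i+1)): x_1 ≥ 6 gives C(4,2) = 6; x_2 ≥ 8 gives C(2,2) = 1; x_3 ≥ 8 gives C(2,2) = 1. Together 8.
No two caps can be exceeded simultaneously, so the pair terms are all 0.
By inclusion–exclusion the count is 45 − 8 + 0 = 37.

37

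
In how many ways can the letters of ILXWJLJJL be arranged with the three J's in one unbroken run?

840

Treat the 3 copies of J as a single block. The multiset to arrange is then {JJJ, I, L, L, L, W, X}, 7 items in all.
That gives (7)!/(3!) = 840 arrangements.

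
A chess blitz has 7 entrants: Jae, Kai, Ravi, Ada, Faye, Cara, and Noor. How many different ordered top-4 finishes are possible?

This is an ordered selection of 4 from 7: P(7,4).
That gives 7 × 6 × 5 × 4 = 840.

840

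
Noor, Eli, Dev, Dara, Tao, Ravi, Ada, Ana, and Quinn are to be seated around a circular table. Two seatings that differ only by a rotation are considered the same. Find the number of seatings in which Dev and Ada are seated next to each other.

10080

Treat {Dev, Ada} as one unit (2 internal orders) and seat the resulting 8 units around the table: (7)! circular arrangements.
So 2 × (7)! = 2 × 5040 = 10080.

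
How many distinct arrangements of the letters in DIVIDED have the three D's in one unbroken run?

Treat the 3 copies of D as a single block. The multiset to arrange is then {DDD, E, I, I, V}, 5 items in all.
That gives (5)!/(2!) = 60 arrangements.

60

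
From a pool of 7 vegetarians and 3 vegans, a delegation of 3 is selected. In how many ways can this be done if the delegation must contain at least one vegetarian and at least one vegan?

84

Unrestricted: C(10,3) = 120 ways to pick any 3 of the 10.
Selections missing a whole group: no vegetarians → C(3,3) = 1; no vegans → C(7,3) = 35.
Both groups omitted at once is impossible, so 120 − 36 = 84.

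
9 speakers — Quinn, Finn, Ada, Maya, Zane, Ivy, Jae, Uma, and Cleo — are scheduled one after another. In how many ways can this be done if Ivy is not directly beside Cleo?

There are 9! = 362880 arrangements in all. If Ivy and Cleo are adjacent, merging them into one block gives 2·(8)! = 80640 arrangements.
Complementary counting: 362880 − 80640 = 282240.

282240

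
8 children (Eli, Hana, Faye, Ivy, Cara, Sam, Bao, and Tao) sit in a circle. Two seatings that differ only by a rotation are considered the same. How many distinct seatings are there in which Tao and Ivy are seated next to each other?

1440

Glue Tao and Ivy into a block (2 internal orders). Seating 7 units around a circle gives (6)! arrangements.
So 2 × (6)! = 2 × 720 = 1440.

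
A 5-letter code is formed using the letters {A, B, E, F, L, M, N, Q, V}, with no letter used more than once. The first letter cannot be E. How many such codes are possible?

13440

The first letter has 9−1 = 8 choices (anything except E).
The remaining 4 letters are filled from the other 8 symbols without repetition: 8 × 7 × 6 × 5 = 1680.
Total: 8 × 1680 = 13440.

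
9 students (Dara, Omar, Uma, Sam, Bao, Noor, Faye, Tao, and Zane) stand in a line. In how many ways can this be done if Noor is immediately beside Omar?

80640

Place the 7 others and the Noor-Omar pair as 8 objects in a line; the pair has 2 internal arrangements.
That gives 2 × 8! = 2 × 40320 = 80640.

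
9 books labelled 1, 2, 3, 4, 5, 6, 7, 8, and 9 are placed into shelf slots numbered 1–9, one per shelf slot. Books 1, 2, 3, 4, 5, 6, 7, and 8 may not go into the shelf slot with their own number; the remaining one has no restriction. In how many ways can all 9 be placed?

148329

Let Aᵢ (for 1 ≤ i ≤ 8) be the placements that put book i in its forbidden shelf slot. Any j of these fix j positions, leaving (9−j)! ways to fill the rest, and there are C(8,j) ways to pick which j.
By inclusion–exclusion, the number of valid placements is Σ_{j=0}^{8} (−1)^j C(8,j)·(9−j)!.
Computing: 362880 − 322560 + 141120 − 40320 + 8400 − 1344 + 168 − 16 + 1 = 148329.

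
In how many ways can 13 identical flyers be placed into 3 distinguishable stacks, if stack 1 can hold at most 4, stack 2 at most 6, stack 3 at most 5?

6

By stars and bars, unrestricted non-negative solutions to x_1+…+x_3 = 13 number C(13+2,2) = 105.
Subtract solutions that violate a single cap (substitute x_i' = x_i − (cap_i+1)): x_1 ≥ 5 gives C(10,2) = 45; x_2 ≥ 7 gives C(8,2) = 28; x_3 ≥ 6 gives C(9,2) = 36. Together 109.
Add back pairs where two caps are both exceeded: 3 + 6 + 1 = 10.
By inclusion–exclusion the count is 105 − 109 + 10 = 6.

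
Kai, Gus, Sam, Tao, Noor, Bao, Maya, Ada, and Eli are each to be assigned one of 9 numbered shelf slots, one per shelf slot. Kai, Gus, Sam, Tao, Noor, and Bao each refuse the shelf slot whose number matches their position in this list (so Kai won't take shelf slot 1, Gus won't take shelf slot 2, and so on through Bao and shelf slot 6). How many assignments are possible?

Let Aᵢ (for 1 ≤ i ≤ 6) be the placements that put person i in their forbidden shelf slot. Any j of these fix j positions, leaving (9−j)! ways to fill the rest, and there are C(6,j) ways to pick which j.
By inclusion–exclusion, the number of valid placements is Σ_{j=0}^{6} (−1)^j C(6,j)·(9−j)!.
Computing: 362880 − 241920 + 75600 − 14400 + 1800 − 144 + 6 = 183822.

183822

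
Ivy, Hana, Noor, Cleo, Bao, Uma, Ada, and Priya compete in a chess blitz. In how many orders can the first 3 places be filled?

336

This is an ordered selection of 3 from 8: P(8,3).
That gives 8 × 7 × 6 = 336.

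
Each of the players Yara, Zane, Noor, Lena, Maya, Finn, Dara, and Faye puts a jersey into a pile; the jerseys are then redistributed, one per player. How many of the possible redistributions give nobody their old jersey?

14833

Count assignments avoiding every fixed point. For any j of the 8 players fixed to their old jersey, the other 8−j can be arranged in (8−j)! ways.
By inclusion–exclusion this is Σ_{j=0}^{8} (−1)^j C(8,j)·(8−j)!.
Computing: 40320 − 40320 + 20160 − 6720 + 1680 − 336 + 56 − 8 + 1 = 14833.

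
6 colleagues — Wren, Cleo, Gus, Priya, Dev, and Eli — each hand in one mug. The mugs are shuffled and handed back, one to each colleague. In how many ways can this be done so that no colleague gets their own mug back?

265

Count assignments avoiding every fixed point. For any j of the 6 colleagues fixed to their own mug, the other 6−j can be arranged in (6−j)! ways.
By inclusion–exclusion this is Σ_{j=0}^{6} (−1)^j C(6,j)·(6−j)!.
Computing: 720 − 720 + 360 − 120 + 30 − 6 + 1 = 265.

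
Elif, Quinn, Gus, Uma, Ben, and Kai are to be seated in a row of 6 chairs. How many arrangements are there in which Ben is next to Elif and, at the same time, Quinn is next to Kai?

96

Treat {Ben,Elif} as one block (2 orders) and {Quinn,Kai} as another (2 orders).
That leaves 4 units to arrange: 2 × 2 × 4! = 4 × 24 = 96.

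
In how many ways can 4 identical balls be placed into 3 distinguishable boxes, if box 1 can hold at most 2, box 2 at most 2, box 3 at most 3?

Without the upper bounds there are C(6,2) = 15 ways to split 4 among 3 boxes.
Subtract solutions that violate a single cap (substitute x_i' = x_i − (cap_i+1)): x_1 ≥ 3 gives C(3,2) = 3; x_2 ≥ 3 gives C(3,2) = 3; x_3 ≥ 4 gives C(2,2) = 1. Together 7.
No two caps can be exceeded simultaneously, so the pair terms are all 0.
By inclusion–exclusion the count is 15 − 7 + 0 = 8.

8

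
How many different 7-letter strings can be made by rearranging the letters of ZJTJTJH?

420

The 7 letters of ZJTJTJH have repeats: J appearing 3 times and T appearing twice.
The number of distinct arrangements is 7!/(3!·2!) = 5040/12 = 420.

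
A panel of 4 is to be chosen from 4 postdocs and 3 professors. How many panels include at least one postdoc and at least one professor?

34

Total 4-person selections from all 7: C(7,4) = 35.
Subtract selections that omit an entire group: no postdocs → C(3,4) = 0; no professors → C(4,4) = 1.
Both groups omitted at once is impossible, so 35 − 1 = 34.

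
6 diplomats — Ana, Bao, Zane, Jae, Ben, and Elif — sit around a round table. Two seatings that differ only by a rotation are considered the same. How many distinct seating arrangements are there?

Seat Ana anywhere (absorbing the rotational symmetry), then permute the other 5: (5)! = 120.

120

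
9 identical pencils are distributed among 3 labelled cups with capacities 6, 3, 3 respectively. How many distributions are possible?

By stars and bars, unrestricted non-negative solutions to x_1+…+x_3 = 9 number C(9+2,2) = 55.
Subtract solutions that violate a single cap (substitute x_i' = x_i − (cap_i+1)): x_1 ≥ 7 gives C(4,2) = 6; x_2 ≥ 4 gives C(7,2) = 21; x_3 ≥ 4 gives C(7,2) = 21. Together 48.
Add back pairs where two caps are both exceeded: 0 + 0 + 3 = 3.
By inclusion–exclusion the count is 55 − 48 + 3 = 10.

10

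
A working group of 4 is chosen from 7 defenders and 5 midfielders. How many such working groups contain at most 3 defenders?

Split by how many defenders are chosen (0 through 3).
Sum: C(7,0)·C(5,4) + C(7,1)·C(5,3) + C(7,2)·C(5,2) + C(7,3)·C(5,1) = 5 + 70 + 210 + 175 = 460.

460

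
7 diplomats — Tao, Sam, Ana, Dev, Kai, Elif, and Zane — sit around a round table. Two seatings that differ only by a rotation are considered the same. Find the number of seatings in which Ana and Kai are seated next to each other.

Treat {Ana, Kai} as one unit (2 internal orders) and seat the resulting 6 units around the table: (5)! circular arrangements.
So 2 × (5)! = 2 × 120 = 240.

240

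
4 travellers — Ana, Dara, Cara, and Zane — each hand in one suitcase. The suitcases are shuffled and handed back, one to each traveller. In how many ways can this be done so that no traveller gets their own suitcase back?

9

Count assignments avoiding every fixed point. For any j of the 4 travellers fixed to their own suitcase, the other 4−j can be arranged in (4−j)! ways.
By inclusion–exclusion this is Σ_{j=0}^{4} (−1)^j C(4,j)·(4−j)!.
Computing: 24 − 24 + 12 − 4 + 1 = 9.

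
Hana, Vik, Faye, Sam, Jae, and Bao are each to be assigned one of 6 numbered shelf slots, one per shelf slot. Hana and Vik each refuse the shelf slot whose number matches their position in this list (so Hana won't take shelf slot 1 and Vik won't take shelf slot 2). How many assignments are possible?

504

Let Aᵢ (for i ∈ {1, 2}) be the placements that put person i in their forbidden shelf slot. Any j of these fix j positions, leaving (6−j)! ways to fill the rest, and there are C(2,j) ways to pick which j.
By inclusion–exclusion, the number of valid placements is Σ_{j=0}^{2} (−1)^j C(2,j)·(6−j)!.
Computing: 720 − 240 + 24 = 504.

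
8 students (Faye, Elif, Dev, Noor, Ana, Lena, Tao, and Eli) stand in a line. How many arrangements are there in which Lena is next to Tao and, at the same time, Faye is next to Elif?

2880

Treat {Lena,Tao} as one block (2 orders) and {Faye,Elif} as another (2 orders).
That leaves 6 units to arrange: 2 × 2 × 6! = 4 × 720 = 2880.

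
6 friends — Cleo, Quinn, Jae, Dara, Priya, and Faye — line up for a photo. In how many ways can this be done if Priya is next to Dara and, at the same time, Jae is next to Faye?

Treat {Priya,Dara} as one block (2 orders) and {Jae,Faye} as another (2 orders).
That leaves 4 units to arrange: 2 × 2 × 4! = 4 × 24 = 96.

96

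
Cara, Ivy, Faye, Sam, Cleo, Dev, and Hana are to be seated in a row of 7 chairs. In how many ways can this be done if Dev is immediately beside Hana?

Treat {Dev, Hana} as a single unit. There are 6 units to order, and the pair itself can be ordered 2 ways.
That gives 2 × 6! = 2 × 720 = 1440.

1440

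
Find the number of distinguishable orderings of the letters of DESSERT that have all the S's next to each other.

360

Treat the 2 copies of S as a single block. The multiset to arrange is then {SS, D, E, E, R, T}, 6 items in all.
That gives (6)!/(2!) = 360 arrangements.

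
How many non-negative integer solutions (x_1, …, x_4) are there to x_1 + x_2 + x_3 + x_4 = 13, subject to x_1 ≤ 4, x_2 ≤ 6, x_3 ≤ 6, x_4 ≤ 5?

By stars and bars, unrestricted non-negative solutions to x_1+…+x_4 = 13 number C(13+3,3) = 560.
Subtract solutions that violate a single cap (substitute x_i' = x_i − (cap_i+1)): x_1 ≥ 5 gives C(11,3) = 165; x_2 ≥ 7 gives C(9,3) = 84; x_3 ≥ 7 gives C(9,3) = 84; x_4 ≥ 6 gives C(10,3) = 120. Together 453.
Add back pairs where two caps are both exceeded: 4 + 4 + 10 + 0 + 1 + 1 = 20.
By inclusion–exclusion the count is 560 − 453 + 20 = 127.

127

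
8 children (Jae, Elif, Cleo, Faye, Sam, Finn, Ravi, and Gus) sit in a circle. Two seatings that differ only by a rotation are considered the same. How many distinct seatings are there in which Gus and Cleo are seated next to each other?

Glue Gus and Cleo into a block (2 internal orders). Seating 7 units around a circle gives (6)! arrangements.
So 2 × (6)! = 2 × 720 = 1440.

1440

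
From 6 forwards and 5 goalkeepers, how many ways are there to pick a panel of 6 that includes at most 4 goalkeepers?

456

Split by how many goalkeepers are chosen (0 through 4).
Sum: C(5,0)·C(6,6) + C(5,1)·C(6,5) + C(5,2)·C(6,4) + C(5,3)·C(6,3) + C(5,4)·C(6,2) = 1 + 30 + 150 + 200 + 75 = 456.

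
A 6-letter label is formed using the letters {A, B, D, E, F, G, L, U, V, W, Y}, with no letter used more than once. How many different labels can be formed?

332640

This is a permutation of 6 out of 11: P(11,6) = 11!/5!.
11 × 10 × 9 × 8 × 7 × 6 = 332640.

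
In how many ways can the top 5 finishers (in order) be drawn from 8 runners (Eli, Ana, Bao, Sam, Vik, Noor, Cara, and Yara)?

There are 8 choices for 1st place, 7 for 2nd, and so on down to 4 for position 5.
That gives 8 × 7 × 6 × 5 × 4 = 6720.

6720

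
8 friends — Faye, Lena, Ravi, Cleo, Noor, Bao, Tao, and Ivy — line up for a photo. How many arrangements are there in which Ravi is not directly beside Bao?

Of the 8! = 40320 arrangements, those with Ravi and Bao adjacent number 2 × 7! = 10080 (treat the pair as a block with 2 internal orders).
So 40320 − 10080 = 30240 arrangements keep them apart.

30240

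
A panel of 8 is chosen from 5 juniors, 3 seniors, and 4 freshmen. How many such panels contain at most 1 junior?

5

Split by how many juniors are chosen (0 through 1).
Sum: C(5,0)·C(7,8) + C(5,1)·C(7,7) = 0 + 5 = 5.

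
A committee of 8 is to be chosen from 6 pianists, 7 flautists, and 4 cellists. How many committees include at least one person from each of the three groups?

Total 8-person selections from all 17: C(17,8) = 24310.
Selections missing a whole group: no pianists → C(11,8) = 165; no flautists → C(10,8) = 45; no cellists → C(13,8) = 1287.
Add back selections omitting two groups (i.e. drawn from a single group): C(6,8) + C(7,8) + C(4,8) = 0.
By inclusion–exclusion: 24310 − 1497 + 0 = 22813.

22813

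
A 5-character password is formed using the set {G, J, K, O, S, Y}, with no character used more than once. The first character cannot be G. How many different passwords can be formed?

The first character has 6−1 = 5 choices (anything except G).
The remaining 4 characters are filled from the other 5 symbols without repetition: 5 × 4 × 3 × 2 = 120.
Total: 5 × 120 = 600.

600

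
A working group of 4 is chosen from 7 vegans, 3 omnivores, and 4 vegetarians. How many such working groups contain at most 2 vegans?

721

Split by how many vegans are chosen (0 through 2).
Sum: C(7,0)·C(7,4) + C(7,1)·C(7,3) + C(7,2)·C(7,2) = 35 + 245 + 441 = 721.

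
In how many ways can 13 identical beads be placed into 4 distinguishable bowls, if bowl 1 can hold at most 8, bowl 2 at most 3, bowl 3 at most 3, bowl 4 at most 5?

63

By stars and bars, unrestricted non-negative solutions to x_1+…+x_4 = 13 number C(13+3,3) = 560.
Subtract solutions that violate a single cap (substitute x_i' = x_i − (cap_i+1)): x_1 ≥ 9 gives C(7,3) = 35; x_2 ≥ 4 gives C(12,3) = 220; x_3 ≥ 4 gives C(12,3) = 220; x_4 ≥ 6 gives C(10,3) = 120. Together 595.
Add back pairs where two caps are both exceeded: 1 + 1 + 0 + 56 + 20 + 20 = 98.
By inclusion–exclusion the count is 560 − 595 + 98 = 63.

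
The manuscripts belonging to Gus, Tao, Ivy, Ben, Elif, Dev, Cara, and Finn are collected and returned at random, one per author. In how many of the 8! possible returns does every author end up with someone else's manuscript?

This is the derangement count D_8: permutations of 8 items with no fixed point.
By inclusion–exclusion this is Σ_{j=0}^{8} (−1)^j C(8,j)·(8−j)!.
Computing: 40320 − 40320 + 20160 − 6720 + 1680 − 336 + 56 − 8 + 1 = 14833.

14833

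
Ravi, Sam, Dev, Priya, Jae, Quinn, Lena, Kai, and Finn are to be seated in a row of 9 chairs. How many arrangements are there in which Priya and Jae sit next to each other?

Treat {Priya, Jae} as a single unit. There are 8 units to order, and the pair itself can be ordered 2 ways.
So the count is 2·(8)! = 80640.

80640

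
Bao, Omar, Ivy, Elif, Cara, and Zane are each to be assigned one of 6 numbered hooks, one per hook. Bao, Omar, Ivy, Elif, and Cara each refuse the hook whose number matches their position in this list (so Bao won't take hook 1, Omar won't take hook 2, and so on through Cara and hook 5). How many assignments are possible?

309

Let Aᵢ (for 1 ≤ i ≤ 5) be the placements that put person i in their forbidden hook. Any j of these fix j positions, leaving (6−j)! ways to fill the rest, and there are C(5,j) ways to pick which j.
By inclusion–exclusion, the number of valid placements is Σ_{j=0}^{5} (−1)^j C(5,j)·(6−j)!.
Computing: 720 − 600 + 240 − 60 + 10 − 1 = 309.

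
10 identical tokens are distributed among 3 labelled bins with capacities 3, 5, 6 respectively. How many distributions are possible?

By stars and bars, unrestricted non-negative solutions to x_1+…+x_3 = 10 number C(10+2,2) = 66.
Subtract solutions that violate a single cap (substitute x_i' = x_i − (cap_i+1)): x_1 ≥ 4 gives C(8,2) = 28; x_2 ≥ 6 gives C(6,2) = 15; x_3 ≥ 7 gives C(5,2) = 10. Together 53.
Add back pairs where two caps are both exceeded: 1 + 0 + 0 = 1.
By inclusion–exclusion the count is 66 − 53 + 1 = 14.

14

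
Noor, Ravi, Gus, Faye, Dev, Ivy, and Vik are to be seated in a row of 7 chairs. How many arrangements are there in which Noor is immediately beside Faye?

1440

Glue Noor and Faye into one block (2 internal orders), leaving 6 units to arrange in a row.
That gives 2 × 6! = 2 × 720 = 1440.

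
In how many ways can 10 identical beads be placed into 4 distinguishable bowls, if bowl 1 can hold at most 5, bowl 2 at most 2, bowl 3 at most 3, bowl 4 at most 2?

Ignoring the caps, the number of non-negative solutions to x_1+…+x_4 = 10 is C(13,3) = 286.
Subtract solutions that violate a single cap (substitute x_i' = x_i − (cap_i+1)): x_1 ≥ 6 gives C(7,3) = 35; x_2 ≥ 3 gives C(10,3) = 120; x_3 ≥ 4 gives C(9,3) = 84; x_4 ≥ 3 gives C(10,3) = 120. Together 359.
Add back pairs where two caps are both exceeded: 4 + 1 + 4 + 20 + 35 + 20 = 84.
Subtract triples: 0 + 0 + 0 + 1 = 1.
By inclusion–exclusion the count is 286 − 359 + 84 − 1 = 10.

10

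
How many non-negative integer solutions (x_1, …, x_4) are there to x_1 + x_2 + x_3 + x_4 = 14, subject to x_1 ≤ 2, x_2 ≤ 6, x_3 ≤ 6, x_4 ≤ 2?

By stars and bars, unrestricted non-negative solutions to x_1+…+x_4 = 14 number C(14+3,3) = 680.
Subtract solutions that violate a single cap (substitute x_i' = x_i − (cap_i+1)): x_1 ≥ 3 gives C(14,3) = 364; x_2 ≥ 7 gives C(10,3) = 120; x_3 ≥ 7 gives C(10,3) = 120; x_4 ≥ 3 gives C(14,3) = 364. Together 968.
Add back pairs where two caps are both exceeded: 35 + 35 + 165 + 1 + 35 + 35 = 306.
Subtract triples: 0 + 4 + 4 + 0 = 8.
By inclusion–exclusion the count is 680 − 968 + 306 − 8 = 10.

10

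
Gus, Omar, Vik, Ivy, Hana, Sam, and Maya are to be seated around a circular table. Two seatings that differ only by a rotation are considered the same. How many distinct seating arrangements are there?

Seat Gus anywhere (absorbing the rotational symmetry), then permute the other 6: (6)! = 720.

720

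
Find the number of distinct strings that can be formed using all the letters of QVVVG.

Letter multiplicities in QVVVG: G×1, Q×1, V×3.
The number of distinct arrangements is 5!/(3!) = 120/6 = 20.

20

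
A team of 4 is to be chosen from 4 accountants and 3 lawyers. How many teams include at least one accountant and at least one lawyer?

34

Total 4-person selections from all 7: C(7,4) = 35.
Subtract selections that omit an entire group: no accountants → C(3,4) = 0; no lawyers → C(4,4) = 1.
Both groups omitted at once is impossible, so 35 − 1 = 34.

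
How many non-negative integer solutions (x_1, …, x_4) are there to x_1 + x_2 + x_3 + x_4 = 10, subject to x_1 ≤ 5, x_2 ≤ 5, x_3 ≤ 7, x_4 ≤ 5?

Ignoring the caps, the number of non-negative solutions to x_1+…+x_4 = 10 is C(13,3) = 286.
Subtract solutions that violate a single cap (substitute x_i' = x_i − (cap_i+1)): x_1 ≥ 6 gives C(7,3) = 35; x_2 ≥ 6 gives C(7,3) = 35; x_3 ≥ 8 gives C(5,3) = 10; x_4 ≥ 6 gives C(7,3) = 35. Together 115.
No two caps can be exceeded simultaneously, so the pair terms are all 0.
By inclusion–exclusion the count is 286 − 115 + 0 = 171.

171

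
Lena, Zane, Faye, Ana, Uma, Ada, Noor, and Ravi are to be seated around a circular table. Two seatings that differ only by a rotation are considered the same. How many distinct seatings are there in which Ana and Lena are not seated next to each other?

All circular seatings of 8 people number (7)! = 5040.
Seatings with Ana beside Lena: treat them as a block with 2 internal orders, giving 2 × (6)! = 1440.
Subtracting, 5040 − 1440 = 3600.

3600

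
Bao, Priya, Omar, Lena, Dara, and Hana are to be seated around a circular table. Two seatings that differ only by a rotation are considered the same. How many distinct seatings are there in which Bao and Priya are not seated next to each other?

72

Without the restriction there are (5)! = 120 seatings.
Those with Bao next to Priya: fuse the pair into one unit and seat 5 units around a circle — 2·(4)! = 48.
Subtracting, 120 − 48 = 72.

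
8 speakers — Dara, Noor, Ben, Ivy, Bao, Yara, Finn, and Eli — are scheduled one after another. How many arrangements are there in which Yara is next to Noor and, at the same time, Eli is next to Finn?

Treat {Yara,Noor} as one block (2 orders) and {Eli,Finn} as another (2 orders).
That leaves 6 units to arrange: 2 × 2 × 6! = 4 × 720 = 2880.

2880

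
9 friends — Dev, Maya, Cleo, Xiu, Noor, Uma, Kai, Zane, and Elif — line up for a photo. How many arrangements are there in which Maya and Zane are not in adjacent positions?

Of the 9! = 362880 arrangements, those with Maya and Zane adjacent number 2 × 8! = 80640 (treat the pair as a block with 2 internal orders).
Complementary counting: 362880 − 80640 = 282240.

282240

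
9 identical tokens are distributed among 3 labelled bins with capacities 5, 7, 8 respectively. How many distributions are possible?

Ignoring the caps, the number of non-negative solutions to x_1+…+x_3 = 9 is C(11,2) = 55.
Subtract solutions that violate a single cap (substitute x_i' = x_i − (cap_i+1)): x_1 ≥ 6 gives C(5,2) = 10; x_2 ≥ 8 gives C(3,2) = 3; x_3 ≥ 9 gives C(2,2) = 1. Together 14.
No two caps can be exceeded simultaneously, so the pair terms are all 0.
By inclusion–exclusion the count is 55 − 14 + 0 = 41.

41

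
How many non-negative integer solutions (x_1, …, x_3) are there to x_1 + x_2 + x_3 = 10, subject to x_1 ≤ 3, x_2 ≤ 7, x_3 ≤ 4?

Without the upper bounds there are C(12,2) = 66 ways to split 10 among 3 variables.
Subtract solutions that violate a single cap (substitute x_i' = x_i − (cap_i+1)): x_1 ≥ 4 gives C(8,2) = 28; x_2 ≥ 8 gives C(4,2) = 6; x_3 ≥ 5 gives C(7,2) = 21. Together 55.
Add back pairs where two caps are both exceeded: 0 + 3 + 0 = 3.
By inclusion–exclusion the count is 66 − 55 + 3 = 14.

14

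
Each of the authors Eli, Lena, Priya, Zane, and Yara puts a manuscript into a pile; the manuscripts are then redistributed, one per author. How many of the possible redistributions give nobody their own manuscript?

Count assignments avoiding every fixed point. For any j of the 5 authors fixed to their own manuscript, the other 5−j can be arranged in (5−j)! ways.
By inclusion–exclusion this is Σ_{j=0}^{5} (−1)^j C(5,j)·(5−j)!.
Computing: 120 − 120 + 60 − 20 + 5 − 1 = 44.

44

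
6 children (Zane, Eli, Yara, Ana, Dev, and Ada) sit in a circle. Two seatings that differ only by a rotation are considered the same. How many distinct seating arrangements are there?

Fix one person's seat to break rotational symmetry; the remaining 5 people can be arranged in (5)! = 120 ways.

120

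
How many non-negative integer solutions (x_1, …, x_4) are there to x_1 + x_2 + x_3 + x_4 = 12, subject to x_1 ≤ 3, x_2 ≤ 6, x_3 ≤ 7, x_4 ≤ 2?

By stars and bars, unrestricted non-negative solutions to x_1+…+x_4 = 12 number C(12+3,3) = 455.
Subtract solutions that violate a single cap (substitute x_i' = x_i − (cap_i+1)): x_1 ≥ 4 gives C(11,3) = 165; x_2 ≥ 7 gives C(8,3) = 56; x_3 ≥ 8 gives C(7,3) = 35; x_4 ≥ 3 gives C(12,3) = 220. Together 476.
Add back pairs where two caps are both exceeded: 4 + 1 + 56 + 0 + 10 + 4 = 75.
By inclusion–exclusion the count is 455 − 476 + 75 = 54.

54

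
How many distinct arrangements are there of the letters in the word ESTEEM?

Letter multiplicities in ESTEEM: E×3, M×1, S×1, T×1.
Dividing 6! = 720 by 3! = 6 for the repeated letters gives 120.

120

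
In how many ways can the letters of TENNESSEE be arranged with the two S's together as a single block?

840

Treat the 2 copies of S as a single block. The multiset to arrange is then {SS, E, E, E, E, N, N, T}, 8 items in all.
That gives (8)!/(4!·2!) = 840 arrangements.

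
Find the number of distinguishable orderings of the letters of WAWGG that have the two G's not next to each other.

Total arrangements of WAWGG: 5!/(2!·2!) = 30.
Arrangements with the G's together: treat GG as one letter, giving (4)!/(2!) = 12.
Subtracting, 30 − 12 = 18 arrangements keep the G's apart.

18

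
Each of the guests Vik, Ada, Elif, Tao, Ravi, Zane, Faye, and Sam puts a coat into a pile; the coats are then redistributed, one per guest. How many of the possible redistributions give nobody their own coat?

This is the derangement count D_8: permutations of 8 items with no fixed point.
By inclusion–exclusion this is Σ_{j=0}^{8} (−1)^j C(8,j)·(8−j)!.
Computing: 40320 − 40320 + 20160 − 6720 + 1680 − 336 + 56 − 8 + 1 = 14833.

14833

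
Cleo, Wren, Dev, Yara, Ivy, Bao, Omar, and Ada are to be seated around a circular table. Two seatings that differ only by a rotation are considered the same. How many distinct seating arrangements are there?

5040

Around a circle, 8 distinct people have 8!/8 = (7)! = 5040 rotationally distinct seatings.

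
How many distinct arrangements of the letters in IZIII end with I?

4

With the last slot taken by I, it remains to arrange the other 4 letters (ZIII).
Those 4 letters have I appearing 3 times, giving (4)!/(3!) = 4.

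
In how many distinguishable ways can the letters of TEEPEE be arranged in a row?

30

TEEPEE has 6 letters with E appearing 4 times.
The number of distinct arrangements is 6!/(4!) = 720/24 = 30.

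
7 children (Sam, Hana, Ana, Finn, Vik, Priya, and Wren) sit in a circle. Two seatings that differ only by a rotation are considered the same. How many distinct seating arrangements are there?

Around a circle, 7 distinct people have 7!/7 = (6)! = 720 rotationally distinct seatings.

720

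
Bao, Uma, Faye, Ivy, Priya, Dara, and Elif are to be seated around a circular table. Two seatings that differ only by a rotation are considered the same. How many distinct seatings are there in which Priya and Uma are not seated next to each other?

480

All circular seatings of 7 people number (6)! = 720.
Those with Priya next to Uma: fuse the pair into one unit and seat 6 units around a circle — 2·(5)! = 240.
Subtracting, 720 − 240 = 480.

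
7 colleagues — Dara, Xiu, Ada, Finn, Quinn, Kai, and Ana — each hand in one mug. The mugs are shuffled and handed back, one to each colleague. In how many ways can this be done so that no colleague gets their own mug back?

1854

Let Aᵢ be the assignments in which colleague i gets their own mug. We want the size of the complement of A₁∪…∪A_7.
By inclusion–exclusion this is Σ_{j=0}^{7} (−1)^j C(7,j)·(7−j)!.
Computing: 5040 − 5040 + 2520 − 840 + 210 − 42 + 7 − 1 = 1854.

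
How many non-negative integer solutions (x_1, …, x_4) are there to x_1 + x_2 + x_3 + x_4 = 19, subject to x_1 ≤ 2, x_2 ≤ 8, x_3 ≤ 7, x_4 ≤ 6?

31

Ignoring the caps, the number of non-negative solutions to x_1+…+x_4 = 19 is C(22,3) = 1540.
Subtract solutions that violate a single cap (substitute x_i' = x_i − (cap_i+1)): x_1 ≥ 3 gives C(19,3) = 969; x_2 ≥ 9 gives C(13,3) = 286; x_3 ≥ 8 gives C(14,3) = 364; x_4 ≥ 7 gives C(15,3) = 455. Together 2074.
Add back pairs where two caps are both exceeded: 120 + 165 + 220 + 10 + 20 + 35 = 570.
Subtract triples: 0 + 1 + 4 + 0 = 5.
By inclusion–exclusion the count is 1540 − 2074 + 570 − 5 = 31.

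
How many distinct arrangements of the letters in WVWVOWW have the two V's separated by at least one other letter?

There are 7!/(4!·2!) = 105 arrangements of WVWVOWW in total.
Arrangements with the V's together: treat VV as one letter, giving (6)!/(4!) = 30.
Subtracting, 105 − 30 = 75 arrangements keep the V's apart.

75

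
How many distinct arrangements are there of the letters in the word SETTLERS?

5040

Letter multiplicities in SETTLERS: E×2, L×1, R×1, S×2, T×2.
The number of distinct arrangements is 8!/(2!·2!·2!) = 40320/8 = 5040.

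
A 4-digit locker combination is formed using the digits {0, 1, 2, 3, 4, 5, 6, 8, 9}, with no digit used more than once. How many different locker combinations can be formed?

With no repetition, fill the 4 digits in order: 9 choices, then 8, down to 6.
9 × 8 × 7 × 6 = 3024.

3024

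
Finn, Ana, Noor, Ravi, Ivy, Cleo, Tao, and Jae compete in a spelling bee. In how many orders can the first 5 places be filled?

There are 8 choices for 1st place, 7 for 2nd, and so on down to 4 for position 5.
That gives 8 × 7 × 6 × 5 × 4 = 6720.

6720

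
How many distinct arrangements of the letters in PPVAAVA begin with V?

60

Fix V in the first position and arrange the remaining 6 letters.
Those 6 letters have A appearing 3 times and P appearing twice, giving (6)!/(3!·2!) = 60.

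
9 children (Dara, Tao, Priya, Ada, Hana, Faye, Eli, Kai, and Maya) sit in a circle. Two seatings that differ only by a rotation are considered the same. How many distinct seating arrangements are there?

40320

Fix one person's seat to break rotational symmetry; the remaining 8 people can be arranged in (8)! = 40320 ways.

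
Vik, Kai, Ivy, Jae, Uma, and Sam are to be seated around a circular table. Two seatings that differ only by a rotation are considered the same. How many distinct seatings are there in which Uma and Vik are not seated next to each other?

All circular seatings of 6 people number (5)! = 120.
Those with Uma next to Vik: fuse the pair into one unit and seat 5 units around a circle — 2·(4)! = 48.
Subtracting, 120 − 48 = 72.

72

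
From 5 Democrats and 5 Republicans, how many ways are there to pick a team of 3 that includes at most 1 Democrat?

60

Split by how many Democrats are chosen (0 through 1).
Sum: C(5,0)·C(5,3) + C(5,1)·C(5,2) = 10 + 50 = 60.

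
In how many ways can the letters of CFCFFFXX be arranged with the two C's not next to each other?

315

Total arrangements of CFCFFFXX: 8!/(4!·2!·2!) = 420.
If the two C's are adjacent, glue them into one block, leaving 7 items to arrange: (7)!/(4!·2!) = 105 ways.
Hence 420 − 105 = 315.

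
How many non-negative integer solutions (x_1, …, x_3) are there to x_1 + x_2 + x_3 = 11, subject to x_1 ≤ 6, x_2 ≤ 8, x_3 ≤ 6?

42

By stars and bars, unrestricted non-negative solutions to x_1+…+x_3 = 11 number C(11+2,2) = 78.
Subtract solutions that violate a single cap (substitute x_i' = x_i − (cap_i+1)): x_1 ≥ 7 gives C(6,2) = 15; x_2 ≥ 9 gives C(4,2) = 6; x_3 ≥ 7 gives C(6,2) = 15. Together 36.
No two caps can be exceeded simultaneously, so the pair terms are all 0.
By inclusion–exclusion the count is 78 − 36 + 0 = 42.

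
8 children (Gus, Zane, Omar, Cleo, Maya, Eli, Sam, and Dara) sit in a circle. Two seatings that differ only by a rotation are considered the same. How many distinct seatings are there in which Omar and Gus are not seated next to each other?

Without the restriction there are (7)! = 5040 seatings.
Those with Omar next to Gus: fuse the pair into one unit and seat 7 units around a circle — 2·(6)! = 1440.
Subtracting, 5040 − 1440 = 3600.

3600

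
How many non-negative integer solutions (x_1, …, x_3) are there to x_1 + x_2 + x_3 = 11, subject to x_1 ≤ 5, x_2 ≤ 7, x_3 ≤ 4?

20

Without the upper bounds there are C(13,2) = 78 ways to split 11 among 3 variables.
Subtract solutions that violate a single cap (substitute x_i' = x_i − (cap_i+1)): x_1 ≥ 6 gives C(7,2) = 21; x_2 ≥ 8 gives C(5,2) = 10; x_3 ≥ 5 gives C(8,2) = 28. Together 59.
Add back pairs where two caps are both exceeded: 0 + 1 + 0 = 1.
By inclusion–exclusion the count is 78 − 59 + 1 = 20.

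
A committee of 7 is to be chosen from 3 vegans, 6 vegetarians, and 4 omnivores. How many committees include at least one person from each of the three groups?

Total 7-person selections from all 13: C(13,7) = 1716.
Subtract selections that omit an entire group: no vegans → C(10,7) = 120; no vegetarians → C(7,7) = 1; no omnivores → C(9,7) = 36.
Add back selections omitting two groups (i.e. drawn from a single group): C(3,7) + C(6,7) + C(4,7) = 0.
By inclusion–exclusion: 1716 − 157 + 0 = 1559.

1559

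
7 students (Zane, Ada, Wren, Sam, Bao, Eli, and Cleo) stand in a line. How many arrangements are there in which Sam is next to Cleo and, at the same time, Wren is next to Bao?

480

Treat {Sam,Cleo} as one block (2 orders) and {Wren,Bao} as another (2 orders).
That leaves 5 units to arrange: 2 × 2 × 5! = 4 × 120 = 480.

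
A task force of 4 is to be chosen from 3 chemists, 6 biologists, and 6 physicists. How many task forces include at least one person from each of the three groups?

Unrestricted: C(15,4) = 1365 ways to pick any 4 of the 15.
Subtract selections that omit an entire group: no chemists → C(12,4) = 495; no biologists → C(9,4) = 126; no physicists → C(9,4) = 126.
Add back selections omitting two groups (i.e. drawn from a single group): C(3,4) + C(6,4) + C(6,4) = 30.
By inclusion–exclusion: 1365 − 747 + 30 = 648.

648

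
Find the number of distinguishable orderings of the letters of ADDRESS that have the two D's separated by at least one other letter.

900

There are 7!/(2!·2!) = 1260 arrangements of ADDRESS in total.
Arrangements with the D's together: treat DD as one letter, giving (6)!/(2!) = 360.
Subtracting, 1260 − 360 = 900 arrangements keep the D's apart.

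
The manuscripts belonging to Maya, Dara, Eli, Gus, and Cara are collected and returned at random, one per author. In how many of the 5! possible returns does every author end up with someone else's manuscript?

This is the derangement count D_5: permutations of 5 items with no fixed point.
By inclusion–exclusion this is Σ_{j=0}^{5} (−1)^j C(5,j)·(5−j)!.
Computing: 120 − 120 + 60 − 20 + 5 − 1 = 44.

44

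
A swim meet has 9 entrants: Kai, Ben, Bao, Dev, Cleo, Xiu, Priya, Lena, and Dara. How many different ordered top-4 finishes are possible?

There are 9 choices for 1st place, 8 for 2nd, and so on down to 6 for position 4.
That gives 9 × 8 × 7 × 6 = 3024.

3024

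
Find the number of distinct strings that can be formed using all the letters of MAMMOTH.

840

MAMMOTH has 7 letters with M appearing 3 times.
Dividing 7! = 5040 by 3! = 6 for the repeated letters gives 840.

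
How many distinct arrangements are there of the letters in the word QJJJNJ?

Letter multiplicities in QJJJNJ: J×4, N×1, Q×1.
Dividing 6! = 720 by 4! = 24 for the repeated letters gives 30.

30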